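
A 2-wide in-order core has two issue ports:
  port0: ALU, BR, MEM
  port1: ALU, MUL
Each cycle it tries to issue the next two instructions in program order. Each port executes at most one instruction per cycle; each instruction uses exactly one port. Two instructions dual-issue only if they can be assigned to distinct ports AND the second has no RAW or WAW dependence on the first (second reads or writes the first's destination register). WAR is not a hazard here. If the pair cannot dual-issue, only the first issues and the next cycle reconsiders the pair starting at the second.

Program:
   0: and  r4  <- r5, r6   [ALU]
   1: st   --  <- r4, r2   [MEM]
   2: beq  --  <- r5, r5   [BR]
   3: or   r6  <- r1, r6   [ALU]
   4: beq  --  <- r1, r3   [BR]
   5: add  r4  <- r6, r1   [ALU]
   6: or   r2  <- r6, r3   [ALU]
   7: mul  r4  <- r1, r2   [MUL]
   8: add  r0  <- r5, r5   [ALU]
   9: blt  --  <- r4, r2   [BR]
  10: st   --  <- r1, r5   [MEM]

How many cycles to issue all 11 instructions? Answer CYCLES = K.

CYCLES = 8

#0 head=0: and.ALU i0 RAW r4
#1 head=1: st.MEM i1 no-port MEM/BR
#2 head=2: beq.BR;or.ALU i2&i3 2-wide
#3 head=4: beq.BR;add.ALU i4&i5 2-wide
#4 head=6: or.ALU i6 RAW r2
#5 head=7: mul.MUL;add.ALU i7&i8 2-wide
#6 head=9: blt.BR i9 no-port BR/MEM
#7 head=10: st.MEM i10 tail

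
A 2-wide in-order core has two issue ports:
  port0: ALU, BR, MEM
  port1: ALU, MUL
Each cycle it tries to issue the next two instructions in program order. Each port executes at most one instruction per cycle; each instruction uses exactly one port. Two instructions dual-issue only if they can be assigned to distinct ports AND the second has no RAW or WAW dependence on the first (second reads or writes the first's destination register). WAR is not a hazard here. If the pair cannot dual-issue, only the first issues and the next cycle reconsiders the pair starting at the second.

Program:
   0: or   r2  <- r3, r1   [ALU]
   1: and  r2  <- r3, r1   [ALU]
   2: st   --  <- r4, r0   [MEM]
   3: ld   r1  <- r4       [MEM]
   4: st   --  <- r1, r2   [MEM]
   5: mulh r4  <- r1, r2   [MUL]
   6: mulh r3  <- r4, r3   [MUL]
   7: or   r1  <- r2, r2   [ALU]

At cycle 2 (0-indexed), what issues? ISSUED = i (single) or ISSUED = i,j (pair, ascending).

  cy0 -> i0 (or) WAW r2
  cy1 -> i1/i2 (and/st) 2-wide
  cy2 -> i3 (ld) no-port MEM/MEM
  cy3 -> i4/i5 (st/mulh) 2-wide
  cy4 -> i6/i7 (mulh/or) 2-wide

ISSUED = 3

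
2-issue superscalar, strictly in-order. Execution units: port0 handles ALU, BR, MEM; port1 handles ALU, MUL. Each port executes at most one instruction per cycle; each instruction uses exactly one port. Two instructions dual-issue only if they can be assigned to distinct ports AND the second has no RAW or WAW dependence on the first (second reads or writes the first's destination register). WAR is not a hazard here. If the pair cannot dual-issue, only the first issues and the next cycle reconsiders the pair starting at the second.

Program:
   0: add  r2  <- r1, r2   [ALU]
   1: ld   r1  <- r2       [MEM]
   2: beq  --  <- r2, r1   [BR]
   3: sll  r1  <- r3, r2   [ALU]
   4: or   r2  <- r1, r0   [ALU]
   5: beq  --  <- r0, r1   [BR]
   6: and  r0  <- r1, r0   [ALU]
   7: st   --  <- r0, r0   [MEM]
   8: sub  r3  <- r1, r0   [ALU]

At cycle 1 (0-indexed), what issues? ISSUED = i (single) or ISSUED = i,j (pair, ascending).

ISSUED = 1

t=0 i0:add.ALU ; RAW r2
t=1 i1:ld.MEM ; no-port MEM/BR
t=2 i2,i3:beq.BR/sll.ALU ; 2-wide
t=3 i4,i5:or.ALU/beq.BR ; 2-wide
t=4 i6:and.ALU ; RAW r0
t=5 i7,i8:st.MEM/sub.ALU ; 2-wide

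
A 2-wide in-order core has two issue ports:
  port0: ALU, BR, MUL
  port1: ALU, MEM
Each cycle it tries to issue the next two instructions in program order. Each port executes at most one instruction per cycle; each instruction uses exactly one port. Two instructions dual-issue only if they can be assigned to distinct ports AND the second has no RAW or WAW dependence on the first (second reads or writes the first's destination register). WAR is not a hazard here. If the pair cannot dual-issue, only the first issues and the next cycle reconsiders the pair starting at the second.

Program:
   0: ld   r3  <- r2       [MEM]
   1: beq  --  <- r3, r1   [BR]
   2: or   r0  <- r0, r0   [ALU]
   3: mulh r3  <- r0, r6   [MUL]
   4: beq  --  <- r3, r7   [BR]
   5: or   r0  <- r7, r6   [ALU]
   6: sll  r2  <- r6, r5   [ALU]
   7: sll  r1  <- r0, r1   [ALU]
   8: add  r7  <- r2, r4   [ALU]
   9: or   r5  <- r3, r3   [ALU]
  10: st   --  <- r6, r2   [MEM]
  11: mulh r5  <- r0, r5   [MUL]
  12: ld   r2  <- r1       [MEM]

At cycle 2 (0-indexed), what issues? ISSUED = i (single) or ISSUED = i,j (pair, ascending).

[0] i0  ld.MEM  -- RAW r3
[1] i1,i2  beq.BR;or.ALU  -- dual
[2] i3  mulh.MUL  -- no-port MUL/BR
[3] i4,i5  beq.BR;or.ALU  -- dual
[4] i6,i7  sll.ALU;sll.ALU  -- dual
[5] i8,i9  add.ALU;or.ALU  -- dual
[6] i10,i11  st.MEM;mulh.MUL  -- dual
[7] i12  ld.MEM  -- tail

ISSUED = 3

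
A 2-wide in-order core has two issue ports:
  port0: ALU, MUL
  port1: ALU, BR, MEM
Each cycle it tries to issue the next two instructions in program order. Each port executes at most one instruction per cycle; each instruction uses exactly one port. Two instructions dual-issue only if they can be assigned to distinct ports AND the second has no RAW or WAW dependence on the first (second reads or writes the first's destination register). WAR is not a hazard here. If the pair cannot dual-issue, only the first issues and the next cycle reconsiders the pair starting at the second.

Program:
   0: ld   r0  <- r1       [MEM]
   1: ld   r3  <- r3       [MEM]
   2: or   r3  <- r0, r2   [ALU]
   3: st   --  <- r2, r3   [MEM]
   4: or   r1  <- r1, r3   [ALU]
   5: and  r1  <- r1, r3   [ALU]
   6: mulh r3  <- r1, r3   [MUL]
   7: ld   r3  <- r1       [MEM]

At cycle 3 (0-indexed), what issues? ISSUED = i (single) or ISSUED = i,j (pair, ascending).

#0 head=0: ld i0 no-port MEM/MEM
#1 head=1: ld i1 WAW r3
#2 head=2: or i2 RAW r3
#3 head=3: st;or i3&i4 pair
#4 head=5: and i5 RAW r1
#5 head=6: mulh i6 WAW r3
#6 head=7: ld i7 tail

ISSUED = 3,4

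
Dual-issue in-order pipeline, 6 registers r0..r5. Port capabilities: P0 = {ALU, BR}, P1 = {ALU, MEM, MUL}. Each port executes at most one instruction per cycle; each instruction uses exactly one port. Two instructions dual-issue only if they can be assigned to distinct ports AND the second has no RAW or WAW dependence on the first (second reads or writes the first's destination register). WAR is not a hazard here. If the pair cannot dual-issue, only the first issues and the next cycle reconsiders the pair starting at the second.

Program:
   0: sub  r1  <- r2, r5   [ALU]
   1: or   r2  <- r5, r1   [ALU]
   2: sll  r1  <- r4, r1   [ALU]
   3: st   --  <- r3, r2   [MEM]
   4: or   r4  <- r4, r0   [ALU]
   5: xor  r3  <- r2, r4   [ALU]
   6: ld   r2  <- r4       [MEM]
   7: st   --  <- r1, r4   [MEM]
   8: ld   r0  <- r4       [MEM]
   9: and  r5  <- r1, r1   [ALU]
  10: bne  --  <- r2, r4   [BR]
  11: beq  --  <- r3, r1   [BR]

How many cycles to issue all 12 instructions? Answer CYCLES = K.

0. sub @i0  | RAW r1
1. or;sll @i1,i2  | pair
2. st;or @i3,i4  | pair
3. xor;ld @i5,i6  | pair
4. st @i7  | no-port MEM/MEM
5. ld;and @i8,i9  | pair
6. bne @i10  | no-port BR/BR
7. beq @i11  | tail

CYCLES = 8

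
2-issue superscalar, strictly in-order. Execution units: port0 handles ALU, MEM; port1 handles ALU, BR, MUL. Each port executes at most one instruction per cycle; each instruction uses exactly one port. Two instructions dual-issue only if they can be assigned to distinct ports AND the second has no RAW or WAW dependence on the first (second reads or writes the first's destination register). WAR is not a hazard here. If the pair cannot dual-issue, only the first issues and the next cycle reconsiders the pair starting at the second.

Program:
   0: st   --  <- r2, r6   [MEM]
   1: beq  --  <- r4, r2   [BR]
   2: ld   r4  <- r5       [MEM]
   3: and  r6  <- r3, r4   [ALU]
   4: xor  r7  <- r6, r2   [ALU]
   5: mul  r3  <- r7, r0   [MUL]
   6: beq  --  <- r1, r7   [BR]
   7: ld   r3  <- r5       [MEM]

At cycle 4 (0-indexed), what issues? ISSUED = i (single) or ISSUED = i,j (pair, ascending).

c0: i0,i1 st;beq  2-wide
c1: i2 ld  RAW r4
c2: i3 and  RAW r6
c3: i4 xor  RAW r7
c4: i5 mul  no-port MUL/BR
c5: i6,i7 beq;ld  2-wide

ISSUED = 5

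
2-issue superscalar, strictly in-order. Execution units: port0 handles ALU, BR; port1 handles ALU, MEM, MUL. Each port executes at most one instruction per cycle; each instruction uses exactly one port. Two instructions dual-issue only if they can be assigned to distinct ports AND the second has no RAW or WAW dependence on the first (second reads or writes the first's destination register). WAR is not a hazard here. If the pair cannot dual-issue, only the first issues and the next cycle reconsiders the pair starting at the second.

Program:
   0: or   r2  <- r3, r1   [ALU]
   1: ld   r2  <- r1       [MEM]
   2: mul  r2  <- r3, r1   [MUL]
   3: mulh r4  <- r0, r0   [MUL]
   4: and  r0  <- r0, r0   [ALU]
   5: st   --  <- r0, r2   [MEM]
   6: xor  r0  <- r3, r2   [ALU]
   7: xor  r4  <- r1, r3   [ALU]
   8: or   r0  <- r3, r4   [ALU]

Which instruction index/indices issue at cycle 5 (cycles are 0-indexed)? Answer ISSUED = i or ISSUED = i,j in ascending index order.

ISSUED = 7

  cy0 -> i0 (or) WAW r2
  cy1 -> i1 (ld) no-port MEM/MUL
  cy2 -> i2 (mul) no-port MUL/MUL
  cy3 -> i3/i4 (mulh and) 2-wide
  cy4 -> i5/i6 (st xor) 2-wide
  cy5 -> i7 (xor) RAW r4
  cy6 -> i8 (or) tail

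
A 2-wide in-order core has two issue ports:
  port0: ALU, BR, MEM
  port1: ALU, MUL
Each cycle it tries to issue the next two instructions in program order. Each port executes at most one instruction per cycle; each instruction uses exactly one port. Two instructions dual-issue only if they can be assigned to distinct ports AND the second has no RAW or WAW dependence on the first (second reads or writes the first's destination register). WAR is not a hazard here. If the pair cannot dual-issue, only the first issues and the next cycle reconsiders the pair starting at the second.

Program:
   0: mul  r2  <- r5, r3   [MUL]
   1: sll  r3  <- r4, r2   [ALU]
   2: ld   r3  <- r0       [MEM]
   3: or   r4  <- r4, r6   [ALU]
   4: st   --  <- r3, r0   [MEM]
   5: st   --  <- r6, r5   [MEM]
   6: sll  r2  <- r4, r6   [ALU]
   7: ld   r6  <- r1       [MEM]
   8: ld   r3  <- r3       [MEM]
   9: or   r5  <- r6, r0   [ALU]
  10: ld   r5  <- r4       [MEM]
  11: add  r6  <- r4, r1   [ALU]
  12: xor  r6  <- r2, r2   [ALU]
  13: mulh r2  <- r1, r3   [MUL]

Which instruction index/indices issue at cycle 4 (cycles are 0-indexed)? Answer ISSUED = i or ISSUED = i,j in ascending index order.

ISSUED = 5,6

[0] i0  mul  -- RAW r2
[1] i1  sll  -- WAW r3
[2] i2+i3  ld;or  -- pair
[3] i4  st  -- no-port MEM/MEM
[4] i5+i6  st;sll  -- pair
[5] i7  ld  -- no-port MEM/MEM
[6] i8+i9  ld;or  -- pair
[7] i10+i11  ld;add  -- pair
[8] i12+i13  xor;mulh  -- pair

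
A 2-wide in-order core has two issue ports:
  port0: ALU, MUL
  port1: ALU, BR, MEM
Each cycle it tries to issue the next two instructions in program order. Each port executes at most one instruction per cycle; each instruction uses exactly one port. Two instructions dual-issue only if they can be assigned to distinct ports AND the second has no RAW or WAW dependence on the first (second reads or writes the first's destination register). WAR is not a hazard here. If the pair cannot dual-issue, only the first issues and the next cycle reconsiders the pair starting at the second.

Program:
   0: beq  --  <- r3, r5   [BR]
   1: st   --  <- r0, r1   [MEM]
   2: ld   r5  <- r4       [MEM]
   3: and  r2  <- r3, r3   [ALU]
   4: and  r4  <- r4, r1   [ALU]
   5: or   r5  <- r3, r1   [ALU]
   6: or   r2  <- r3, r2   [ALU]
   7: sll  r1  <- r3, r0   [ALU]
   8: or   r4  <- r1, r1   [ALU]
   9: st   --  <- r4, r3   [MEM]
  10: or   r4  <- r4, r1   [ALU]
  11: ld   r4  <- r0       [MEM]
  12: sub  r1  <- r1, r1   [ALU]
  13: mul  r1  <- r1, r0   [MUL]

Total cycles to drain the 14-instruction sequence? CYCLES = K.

#0 head=0: beq.BR i0 no-port BR/MEM
#1 head=1: st.MEM i1 no-port MEM/MEM
#2 head=2: ld.MEM/and.ALU i2,i3 pair
#3 head=4: and.ALU/or.ALU i4,i5 pair
#4 head=6: or.ALU/sll.ALU i6,i7 pair
#5 head=8: or.ALU i8 RAW r4
#6 head=9: st.MEM/or.ALU i9,i10 pair
#7 head=11: ld.MEM/sub.ALU i11,i12 pair
#8 head=13: mul.MUL i13 tail

CYCLES = 9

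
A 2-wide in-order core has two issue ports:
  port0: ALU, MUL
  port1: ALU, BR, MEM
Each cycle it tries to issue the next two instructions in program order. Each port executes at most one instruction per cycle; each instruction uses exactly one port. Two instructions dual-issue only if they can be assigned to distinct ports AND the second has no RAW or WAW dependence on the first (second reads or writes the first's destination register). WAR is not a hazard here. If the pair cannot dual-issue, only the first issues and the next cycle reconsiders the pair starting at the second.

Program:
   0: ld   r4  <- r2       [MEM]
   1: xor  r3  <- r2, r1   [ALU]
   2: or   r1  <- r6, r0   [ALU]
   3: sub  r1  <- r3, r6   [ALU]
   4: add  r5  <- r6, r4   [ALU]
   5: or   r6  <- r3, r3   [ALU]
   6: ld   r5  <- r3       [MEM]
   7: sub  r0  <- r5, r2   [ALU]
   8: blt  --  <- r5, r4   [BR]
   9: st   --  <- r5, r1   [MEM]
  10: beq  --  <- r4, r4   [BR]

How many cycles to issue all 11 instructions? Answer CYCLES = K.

CYCLES = 7

t=0 i0,i1:ld.MEM;xor.ALU ; pair
t=1 i2:or.ALU ; WAW r1
t=2 i3,i4:sub.ALU;add.ALU ; pair
t=3 i5,i6:or.ALU;ld.MEM ; pair
t=4 i7,i8:sub.ALU;blt.BR ; pair
t=5 i9:st.MEM ; no-port MEM/BR
t=6 i10:beq.BR ; tail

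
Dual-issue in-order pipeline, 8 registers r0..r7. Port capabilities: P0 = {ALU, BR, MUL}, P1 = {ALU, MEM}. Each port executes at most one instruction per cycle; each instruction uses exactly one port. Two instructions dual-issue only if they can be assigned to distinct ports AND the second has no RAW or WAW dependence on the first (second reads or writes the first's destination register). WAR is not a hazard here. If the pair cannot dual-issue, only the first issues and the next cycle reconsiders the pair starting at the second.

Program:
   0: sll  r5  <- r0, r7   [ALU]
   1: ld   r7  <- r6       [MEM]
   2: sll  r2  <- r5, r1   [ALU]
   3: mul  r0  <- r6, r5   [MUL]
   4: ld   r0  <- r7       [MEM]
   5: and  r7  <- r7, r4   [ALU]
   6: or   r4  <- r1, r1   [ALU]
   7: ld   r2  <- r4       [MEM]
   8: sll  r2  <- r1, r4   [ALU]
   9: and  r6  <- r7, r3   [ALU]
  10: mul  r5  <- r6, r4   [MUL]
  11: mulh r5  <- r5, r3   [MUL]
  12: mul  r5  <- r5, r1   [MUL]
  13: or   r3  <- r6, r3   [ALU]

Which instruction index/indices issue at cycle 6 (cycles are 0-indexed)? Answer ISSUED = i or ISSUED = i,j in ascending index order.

t=0 i0/i1:sll.ALU/ld.MEM ; pair
t=1 i2/i3:sll.ALU/mul.MUL ; pair
t=2 i4/i5:ld.MEM/and.ALU ; pair
t=3 i6:or.ALU ; RAW r4
t=4 i7:ld.MEM ; WAW r2
t=5 i8/i9:sll.ALU/and.ALU ; pair
t=6 i10:mul.MUL ; no-port MUL/MUL
t=7 i11:mulh.MUL ; no-port MUL/MUL
t=8 i12/i13:mul.MUL/or.ALU ; pair

ISSUED = 10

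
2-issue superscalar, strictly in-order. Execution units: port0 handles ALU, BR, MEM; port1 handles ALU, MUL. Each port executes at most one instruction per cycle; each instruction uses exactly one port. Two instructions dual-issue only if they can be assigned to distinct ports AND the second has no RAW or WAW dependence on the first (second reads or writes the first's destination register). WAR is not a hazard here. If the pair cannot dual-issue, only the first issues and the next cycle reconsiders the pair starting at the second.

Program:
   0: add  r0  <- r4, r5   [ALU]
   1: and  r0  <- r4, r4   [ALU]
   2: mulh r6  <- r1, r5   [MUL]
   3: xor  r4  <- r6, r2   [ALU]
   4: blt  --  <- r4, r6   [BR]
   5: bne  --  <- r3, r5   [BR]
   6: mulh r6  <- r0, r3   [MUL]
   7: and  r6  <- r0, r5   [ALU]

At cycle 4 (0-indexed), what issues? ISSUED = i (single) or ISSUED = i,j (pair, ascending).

ISSUED = 5,6

c0: i0 add  WAW r0
c1: i1,i2 and+mulh  2-wide
c2: i3 xor  RAW r4
c3: i4 blt  no-port BR/BR
c4: i5,i6 bne+mulh  2-wide
c5: i7 and  tail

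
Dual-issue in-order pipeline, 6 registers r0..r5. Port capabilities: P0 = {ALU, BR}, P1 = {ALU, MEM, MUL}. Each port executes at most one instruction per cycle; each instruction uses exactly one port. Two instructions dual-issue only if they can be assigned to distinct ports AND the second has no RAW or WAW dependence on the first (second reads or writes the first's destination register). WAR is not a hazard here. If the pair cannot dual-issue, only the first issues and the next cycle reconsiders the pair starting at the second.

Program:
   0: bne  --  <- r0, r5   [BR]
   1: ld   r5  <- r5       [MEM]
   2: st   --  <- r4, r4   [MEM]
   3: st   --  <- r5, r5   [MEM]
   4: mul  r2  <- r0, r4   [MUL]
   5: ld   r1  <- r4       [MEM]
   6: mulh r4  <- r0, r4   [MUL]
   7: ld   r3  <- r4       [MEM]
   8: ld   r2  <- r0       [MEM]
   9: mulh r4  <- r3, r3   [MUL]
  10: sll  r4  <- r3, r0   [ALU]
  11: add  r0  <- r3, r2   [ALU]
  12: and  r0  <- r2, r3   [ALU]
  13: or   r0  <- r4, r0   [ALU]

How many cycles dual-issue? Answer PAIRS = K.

PAIRS = 2

#0 head=0: bne/ld i0&i1 dual
#1 head=2: st i2 no-port MEM/MEM
#2 head=3: st i3 no-port MEM/MUL
#3 head=4: mul i4 no-port MUL/MEM
#4 head=5: ld i5 no-port MEM/MUL
#5 head=6: mulh i6 no-port MUL/MEM
#6 head=7: ld i7 no-port MEM/MEM
#7 head=8: ld i8 no-port MEM/MUL
#8 head=9: mulh i9 WAW r4
#9 head=10: sll/add i10&i11 dual
#10 head=12: and i12 RAW+WAW r0
#11 head=13: or i13 tail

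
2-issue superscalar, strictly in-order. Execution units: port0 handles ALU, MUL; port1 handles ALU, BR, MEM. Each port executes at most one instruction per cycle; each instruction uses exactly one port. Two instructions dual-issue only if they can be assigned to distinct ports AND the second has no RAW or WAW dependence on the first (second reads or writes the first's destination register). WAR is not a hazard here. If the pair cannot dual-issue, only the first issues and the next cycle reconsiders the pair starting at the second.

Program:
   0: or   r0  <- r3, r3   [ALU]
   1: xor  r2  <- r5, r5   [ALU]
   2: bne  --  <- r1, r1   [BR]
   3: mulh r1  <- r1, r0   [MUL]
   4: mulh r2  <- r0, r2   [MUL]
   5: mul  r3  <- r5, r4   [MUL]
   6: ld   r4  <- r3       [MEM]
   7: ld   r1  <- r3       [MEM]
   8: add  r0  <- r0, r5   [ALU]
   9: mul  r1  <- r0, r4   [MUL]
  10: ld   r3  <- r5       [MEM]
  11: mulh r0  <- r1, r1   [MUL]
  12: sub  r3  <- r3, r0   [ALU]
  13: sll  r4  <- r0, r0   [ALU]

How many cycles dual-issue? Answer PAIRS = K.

  cy0 -> i0+i1 (or xor) 2-wide
  cy1 -> i2+i3 (bne mulh) 2-wide
  cy2 -> i4 (mulh) no-port MUL/MUL
  cy3 -> i5 (mul) RAW r3
  cy4 -> i6 (ld) no-port MEM/MEM
  cy5 -> i7+i8 (ld add) 2-wide
  cy6 -> i9+i10 (mul ld) 2-wide
  cy7 -> i11 (mulh) RAW r0
  cy8 -> i12+i13 (sub sll) 2-wide

PAIRS = 5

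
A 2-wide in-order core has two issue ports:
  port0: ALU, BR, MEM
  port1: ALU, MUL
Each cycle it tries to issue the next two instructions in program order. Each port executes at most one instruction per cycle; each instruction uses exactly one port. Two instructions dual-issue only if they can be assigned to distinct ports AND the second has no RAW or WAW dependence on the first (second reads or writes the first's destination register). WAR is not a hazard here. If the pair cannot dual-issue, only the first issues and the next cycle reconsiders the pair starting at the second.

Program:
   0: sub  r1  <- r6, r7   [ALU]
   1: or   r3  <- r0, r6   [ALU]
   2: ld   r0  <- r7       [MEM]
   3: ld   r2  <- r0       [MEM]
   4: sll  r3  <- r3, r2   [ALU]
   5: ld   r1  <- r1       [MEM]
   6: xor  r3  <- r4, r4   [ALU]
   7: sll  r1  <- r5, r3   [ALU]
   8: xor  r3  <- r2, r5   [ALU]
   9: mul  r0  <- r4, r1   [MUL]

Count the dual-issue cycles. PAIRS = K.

[0] i0+i1  sub.ALU+or.ALU  -- pair
[1] i2  ld.MEM  -- no-port MEM/MEM
[2] i3  ld.MEM  -- RAW r2
[3] i4+i5  sll.ALU+ld.MEM  -- pair
[4] i6  xor.ALU  -- RAW r3
[5] i7+i8  sll.ALU+xor.ALU  -- pair
[6] i9  mul.MUL  -- tail

PAIRS = 3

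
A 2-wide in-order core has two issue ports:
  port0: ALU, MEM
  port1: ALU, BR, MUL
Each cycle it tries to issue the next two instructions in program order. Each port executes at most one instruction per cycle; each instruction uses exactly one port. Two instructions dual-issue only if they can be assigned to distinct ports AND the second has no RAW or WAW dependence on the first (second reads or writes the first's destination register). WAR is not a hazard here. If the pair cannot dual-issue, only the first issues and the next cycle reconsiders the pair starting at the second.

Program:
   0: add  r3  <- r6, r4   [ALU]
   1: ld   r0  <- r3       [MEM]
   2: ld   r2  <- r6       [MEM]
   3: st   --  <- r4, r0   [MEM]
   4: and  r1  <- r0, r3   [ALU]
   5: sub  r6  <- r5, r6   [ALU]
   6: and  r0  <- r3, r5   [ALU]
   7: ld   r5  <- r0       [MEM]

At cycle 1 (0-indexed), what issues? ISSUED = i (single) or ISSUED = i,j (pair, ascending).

ISSUED = 1

[0] i0  add.ALU  -- RAW r3
[1] i1  ld.MEM  -- no-port MEM/MEM
[2] i2  ld.MEM  -- no-port MEM/MEM
[3] i3/i4  st.MEM and.ALU  -- pair
[4] i5/i6  sub.ALU and.ALU  -- pair
[5] i7  ld.MEM  -- tail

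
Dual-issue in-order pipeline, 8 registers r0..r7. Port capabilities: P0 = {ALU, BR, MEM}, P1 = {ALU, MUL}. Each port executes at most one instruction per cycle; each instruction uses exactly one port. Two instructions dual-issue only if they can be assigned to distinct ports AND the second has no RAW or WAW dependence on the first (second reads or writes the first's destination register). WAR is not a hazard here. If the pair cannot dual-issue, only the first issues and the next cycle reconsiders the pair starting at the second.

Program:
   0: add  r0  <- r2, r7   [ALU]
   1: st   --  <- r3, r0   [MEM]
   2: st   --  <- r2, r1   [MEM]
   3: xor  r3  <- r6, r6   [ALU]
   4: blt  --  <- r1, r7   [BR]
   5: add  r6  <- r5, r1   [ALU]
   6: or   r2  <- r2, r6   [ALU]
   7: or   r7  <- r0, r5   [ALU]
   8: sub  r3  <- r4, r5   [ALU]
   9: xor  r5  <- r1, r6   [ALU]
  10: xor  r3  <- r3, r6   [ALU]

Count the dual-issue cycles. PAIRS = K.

#0 head=0: add i0 RAW r0
#1 head=1: st i1 no-port MEM/MEM
#2 head=2: st+xor i2&i3 2-wide
#3 head=4: blt+add i4&i5 2-wide
#4 head=6: or+or i6&i7 2-wide
#5 head=8: sub+xor i8&i9 2-wide
#6 head=10: xor i10 tail

PAIRS = 4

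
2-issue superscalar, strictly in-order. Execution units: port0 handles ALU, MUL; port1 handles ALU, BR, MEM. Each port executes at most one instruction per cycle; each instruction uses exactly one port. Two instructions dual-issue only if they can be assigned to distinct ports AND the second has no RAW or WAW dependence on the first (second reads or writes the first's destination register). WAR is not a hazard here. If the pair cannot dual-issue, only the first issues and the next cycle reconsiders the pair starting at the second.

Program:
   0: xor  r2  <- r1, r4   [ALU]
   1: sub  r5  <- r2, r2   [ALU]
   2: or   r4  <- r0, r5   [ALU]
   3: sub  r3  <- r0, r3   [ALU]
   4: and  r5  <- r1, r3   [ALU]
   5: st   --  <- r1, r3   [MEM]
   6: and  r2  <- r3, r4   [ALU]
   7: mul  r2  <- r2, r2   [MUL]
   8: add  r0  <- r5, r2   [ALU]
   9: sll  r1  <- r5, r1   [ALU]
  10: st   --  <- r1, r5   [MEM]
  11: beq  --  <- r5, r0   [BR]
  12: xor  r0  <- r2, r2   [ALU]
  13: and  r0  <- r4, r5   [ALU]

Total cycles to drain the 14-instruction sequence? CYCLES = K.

[0] i0  xor.ALU  -- RAW r2
[1] i1  sub.ALU  -- RAW r5
[2] i2+i3  or.ALU+sub.ALU  -- pair
[3] i4+i5  and.ALU+st.MEM  -- pair
[4] i6  and.ALU  -- RAW+WAW r2
[5] i7  mul.MUL  -- RAW r2
[6] i8+i9  add.ALU+sll.ALU  -- pair
[7] i10  st.MEM  -- no-port MEM/BR
[8] i11+i12  beq.BR+xor.ALU  -- pair
[9] i13  and.ALU  -- tail

CYCLES = 10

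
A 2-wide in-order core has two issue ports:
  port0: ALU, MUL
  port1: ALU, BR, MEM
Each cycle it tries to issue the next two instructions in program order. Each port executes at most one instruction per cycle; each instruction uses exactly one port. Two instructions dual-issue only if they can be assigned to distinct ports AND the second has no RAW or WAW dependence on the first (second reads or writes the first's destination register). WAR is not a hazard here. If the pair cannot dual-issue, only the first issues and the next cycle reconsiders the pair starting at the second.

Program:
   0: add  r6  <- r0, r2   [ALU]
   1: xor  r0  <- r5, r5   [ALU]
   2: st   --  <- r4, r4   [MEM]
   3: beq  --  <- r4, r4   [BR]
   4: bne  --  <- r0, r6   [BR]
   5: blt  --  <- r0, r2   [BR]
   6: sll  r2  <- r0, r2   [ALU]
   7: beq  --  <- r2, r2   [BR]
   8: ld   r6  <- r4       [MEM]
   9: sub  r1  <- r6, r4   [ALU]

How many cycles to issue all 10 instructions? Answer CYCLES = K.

CYCLES = 8

[0] i0+i1  add;xor  -- 2-wide
[1] i2  st  -- no-port MEM/BR
[2] i3  beq  -- no-port BR/BR
[3] i4  bne  -- no-port BR/BR
[4] i5+i6  blt;sll  -- 2-wide
[5] i7  beq  -- no-port BR/MEM
[6] i8  ld  -- RAW r6
[7] i9  sub  -- tail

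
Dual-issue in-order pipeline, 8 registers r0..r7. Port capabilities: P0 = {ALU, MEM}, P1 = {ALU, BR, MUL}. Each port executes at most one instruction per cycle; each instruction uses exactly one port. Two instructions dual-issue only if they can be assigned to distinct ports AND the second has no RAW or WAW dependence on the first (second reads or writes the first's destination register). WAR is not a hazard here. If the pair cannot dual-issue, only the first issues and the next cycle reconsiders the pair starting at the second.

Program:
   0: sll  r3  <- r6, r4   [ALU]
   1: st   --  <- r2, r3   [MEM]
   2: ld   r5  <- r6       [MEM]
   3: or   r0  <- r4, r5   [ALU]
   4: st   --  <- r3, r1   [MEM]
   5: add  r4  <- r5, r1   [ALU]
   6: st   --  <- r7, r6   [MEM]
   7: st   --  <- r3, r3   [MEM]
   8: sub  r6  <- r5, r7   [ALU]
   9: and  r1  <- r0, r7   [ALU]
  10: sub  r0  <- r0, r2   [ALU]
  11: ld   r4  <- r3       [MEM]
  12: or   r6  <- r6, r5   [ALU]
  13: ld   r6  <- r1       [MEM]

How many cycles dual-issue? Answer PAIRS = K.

PAIRS = 5

t=0 i0:sll.ALU ; RAW r3
t=1 i1:st.MEM ; no-port MEM/MEM
t=2 i2:ld.MEM ; RAW r5
t=3 i3&i4:or.ALU/st.MEM ; 2-wide
t=4 i5&i6:add.ALU/st.MEM ; 2-wide
t=5 i7&i8:st.MEM/sub.ALU ; 2-wide
t=6 i9&i10:and.ALU/sub.ALU ; 2-wide
t=7 i11&i12:ld.MEM/or.ALU ; 2-wide
t=8 i13:ld.MEM ; tail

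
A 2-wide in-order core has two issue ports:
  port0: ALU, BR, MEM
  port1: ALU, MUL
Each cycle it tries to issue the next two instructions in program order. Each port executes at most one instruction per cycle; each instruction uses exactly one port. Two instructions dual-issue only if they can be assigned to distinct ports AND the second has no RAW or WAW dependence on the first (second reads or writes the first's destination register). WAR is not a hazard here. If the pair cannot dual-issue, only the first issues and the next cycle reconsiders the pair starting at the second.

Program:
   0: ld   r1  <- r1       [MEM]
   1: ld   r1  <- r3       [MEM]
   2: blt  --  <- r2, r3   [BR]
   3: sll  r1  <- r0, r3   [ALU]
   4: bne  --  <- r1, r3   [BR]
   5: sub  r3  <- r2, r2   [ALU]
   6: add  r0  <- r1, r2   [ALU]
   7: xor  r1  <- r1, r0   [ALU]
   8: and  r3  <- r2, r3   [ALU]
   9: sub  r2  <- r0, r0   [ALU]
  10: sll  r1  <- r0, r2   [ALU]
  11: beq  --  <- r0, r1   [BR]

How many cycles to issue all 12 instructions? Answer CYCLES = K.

  cy0 -> i0 (ld) no-port MEM/MEM
  cy1 -> i1 (ld) no-port MEM/BR
  cy2 -> i2/i3 (blt+sll) pair
  cy3 -> i4/i5 (bne+sub) pair
  cy4 -> i6 (add) RAW r0
  cy5 -> i7/i8 (xor+and) pair
  cy6 -> i9 (sub) RAW r2
  cy7 -> i10 (sll) RAW r1
  cy8 -> i11 (beq) tail

CYCLES = 9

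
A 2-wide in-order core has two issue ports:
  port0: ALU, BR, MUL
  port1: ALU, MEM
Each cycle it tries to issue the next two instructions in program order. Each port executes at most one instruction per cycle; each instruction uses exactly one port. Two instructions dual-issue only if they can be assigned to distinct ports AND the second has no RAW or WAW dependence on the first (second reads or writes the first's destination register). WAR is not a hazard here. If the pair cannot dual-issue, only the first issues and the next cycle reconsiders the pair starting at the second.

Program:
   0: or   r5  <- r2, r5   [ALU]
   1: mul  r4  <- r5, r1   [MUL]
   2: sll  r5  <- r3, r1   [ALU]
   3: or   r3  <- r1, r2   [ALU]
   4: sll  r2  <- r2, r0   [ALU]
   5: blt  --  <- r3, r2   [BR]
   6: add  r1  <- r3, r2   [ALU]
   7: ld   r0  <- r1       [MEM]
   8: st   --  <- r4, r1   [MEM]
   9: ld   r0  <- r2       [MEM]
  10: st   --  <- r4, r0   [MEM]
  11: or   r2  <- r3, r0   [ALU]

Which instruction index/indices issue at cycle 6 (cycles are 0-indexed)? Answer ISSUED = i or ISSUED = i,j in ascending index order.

ISSUED = 9

#0 head=0: or i0 RAW r5
#1 head=1: mul+sll i1+i2 dual
#2 head=3: or+sll i3+i4 dual
#3 head=5: blt+add i5+i6 dual
#4 head=7: ld i7 no-port MEM/MEM
#5 head=8: st i8 no-port MEM/MEM
#6 head=9: ld i9 no-port MEM/MEM
#7 head=10: st+or i10+i11 dual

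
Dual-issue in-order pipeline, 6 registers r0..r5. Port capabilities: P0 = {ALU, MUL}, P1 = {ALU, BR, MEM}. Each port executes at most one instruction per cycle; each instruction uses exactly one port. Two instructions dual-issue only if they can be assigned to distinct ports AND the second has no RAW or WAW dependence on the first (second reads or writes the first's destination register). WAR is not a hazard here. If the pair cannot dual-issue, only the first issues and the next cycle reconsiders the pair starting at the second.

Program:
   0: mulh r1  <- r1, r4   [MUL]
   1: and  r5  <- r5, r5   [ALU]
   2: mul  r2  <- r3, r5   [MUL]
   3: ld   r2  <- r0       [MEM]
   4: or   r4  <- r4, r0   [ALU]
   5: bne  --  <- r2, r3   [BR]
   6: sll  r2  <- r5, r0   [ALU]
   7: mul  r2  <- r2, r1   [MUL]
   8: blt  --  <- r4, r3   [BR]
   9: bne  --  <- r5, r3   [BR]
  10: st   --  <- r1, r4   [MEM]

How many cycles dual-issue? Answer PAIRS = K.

PAIRS = 4

0. mulh;and @i0,i1  | pair
1. mul @i2  | WAW r2
2. ld;or @i3,i4  | pair
3. bne;sll @i5,i6  | pair
4. mul;blt @i7,i8  | pair
5. bne @i9  | no-port BR/MEM
6. st @i10  | tail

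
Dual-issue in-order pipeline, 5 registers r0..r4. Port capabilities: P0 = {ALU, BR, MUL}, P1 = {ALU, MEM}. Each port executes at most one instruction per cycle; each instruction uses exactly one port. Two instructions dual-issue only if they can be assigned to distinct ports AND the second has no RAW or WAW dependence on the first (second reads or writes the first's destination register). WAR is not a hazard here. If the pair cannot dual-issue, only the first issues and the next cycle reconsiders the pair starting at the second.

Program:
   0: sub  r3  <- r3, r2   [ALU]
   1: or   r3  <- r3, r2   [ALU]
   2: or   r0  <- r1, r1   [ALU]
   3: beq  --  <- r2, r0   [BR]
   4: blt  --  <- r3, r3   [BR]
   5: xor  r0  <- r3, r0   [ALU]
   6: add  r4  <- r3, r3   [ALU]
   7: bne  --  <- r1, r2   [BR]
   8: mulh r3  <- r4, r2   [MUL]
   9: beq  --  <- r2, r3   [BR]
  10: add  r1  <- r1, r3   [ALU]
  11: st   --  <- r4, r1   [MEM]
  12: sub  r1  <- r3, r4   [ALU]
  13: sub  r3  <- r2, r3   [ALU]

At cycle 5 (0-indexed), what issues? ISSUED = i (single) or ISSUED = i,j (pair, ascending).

ISSUED = 8

  cy0 -> i0 (sub.ALU) RAW+WAW r3
  cy1 -> i1&i2 (or.ALU/or.ALU) pair
  cy2 -> i3 (beq.BR) no-port BR/BR
  cy3 -> i4&i5 (blt.BR/xor.ALU) pair
  cy4 -> i6&i7 (add.ALU/bne.BR) pair
  cy5 -> i8 (mulh.MUL) no-port MUL/BR
  cy6 -> i9&i10 (beq.BR/add.ALU) pair
  cy7 -> i11&i12 (st.MEM/sub.ALU) pair
  cy8 -> i13 (sub.ALU) tail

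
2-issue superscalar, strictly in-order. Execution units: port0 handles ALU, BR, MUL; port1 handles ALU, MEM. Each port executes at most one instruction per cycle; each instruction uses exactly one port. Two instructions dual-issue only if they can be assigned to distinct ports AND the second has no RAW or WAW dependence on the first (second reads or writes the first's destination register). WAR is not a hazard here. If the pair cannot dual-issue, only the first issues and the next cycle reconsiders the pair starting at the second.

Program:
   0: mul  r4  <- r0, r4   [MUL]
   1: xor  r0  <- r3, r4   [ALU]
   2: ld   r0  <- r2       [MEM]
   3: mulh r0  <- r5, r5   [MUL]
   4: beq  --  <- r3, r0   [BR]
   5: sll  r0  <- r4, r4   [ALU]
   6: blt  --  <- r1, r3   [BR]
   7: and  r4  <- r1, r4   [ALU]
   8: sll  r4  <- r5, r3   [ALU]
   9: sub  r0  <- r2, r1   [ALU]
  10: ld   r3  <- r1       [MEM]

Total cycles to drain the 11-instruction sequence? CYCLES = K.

CYCLES = 8

t=0 i0:mul.MUL ; RAW r4
t=1 i1:xor.ALU ; WAW r0
t=2 i2:ld.MEM ; WAW r0
t=3 i3:mulh.MUL ; no-port MUL/BR
t=4 i4,i5:beq.BR+sll.ALU ; pair
t=5 i6,i7:blt.BR+and.ALU ; pair
t=6 i8,i9:sll.ALU+sub.ALU ; pair
t=7 i10:ld.MEM ; tail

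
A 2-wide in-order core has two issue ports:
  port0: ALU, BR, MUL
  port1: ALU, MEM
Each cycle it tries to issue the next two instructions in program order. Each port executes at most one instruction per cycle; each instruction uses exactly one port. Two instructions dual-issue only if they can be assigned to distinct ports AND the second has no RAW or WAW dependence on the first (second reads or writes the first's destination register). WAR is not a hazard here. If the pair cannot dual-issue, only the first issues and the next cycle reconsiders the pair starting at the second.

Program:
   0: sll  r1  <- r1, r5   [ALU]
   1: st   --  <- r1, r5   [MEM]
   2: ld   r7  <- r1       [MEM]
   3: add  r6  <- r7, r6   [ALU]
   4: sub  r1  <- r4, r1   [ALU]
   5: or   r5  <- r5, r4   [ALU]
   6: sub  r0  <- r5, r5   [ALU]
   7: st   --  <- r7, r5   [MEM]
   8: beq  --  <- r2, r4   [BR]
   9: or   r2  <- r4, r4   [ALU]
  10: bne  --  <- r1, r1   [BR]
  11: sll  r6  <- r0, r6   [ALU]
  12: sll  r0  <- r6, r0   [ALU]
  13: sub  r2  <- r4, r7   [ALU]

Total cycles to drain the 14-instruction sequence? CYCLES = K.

CYCLES = 9

c0: i0 sll.ALU  RAW r1
c1: i1 st.MEM  no-port MEM/MEM
c2: i2 ld.MEM  RAW r7
c3: i3,i4 add.ALU sub.ALU  2-wide
c4: i5 or.ALU  RAW r5
c5: i6,i7 sub.ALU st.MEM  2-wide
c6: i8,i9 beq.BR or.ALU  2-wide
c7: i10,i11 bne.BR sll.ALU  2-wide
c8: i12,i13 sll.ALU sub.ALU  2-wide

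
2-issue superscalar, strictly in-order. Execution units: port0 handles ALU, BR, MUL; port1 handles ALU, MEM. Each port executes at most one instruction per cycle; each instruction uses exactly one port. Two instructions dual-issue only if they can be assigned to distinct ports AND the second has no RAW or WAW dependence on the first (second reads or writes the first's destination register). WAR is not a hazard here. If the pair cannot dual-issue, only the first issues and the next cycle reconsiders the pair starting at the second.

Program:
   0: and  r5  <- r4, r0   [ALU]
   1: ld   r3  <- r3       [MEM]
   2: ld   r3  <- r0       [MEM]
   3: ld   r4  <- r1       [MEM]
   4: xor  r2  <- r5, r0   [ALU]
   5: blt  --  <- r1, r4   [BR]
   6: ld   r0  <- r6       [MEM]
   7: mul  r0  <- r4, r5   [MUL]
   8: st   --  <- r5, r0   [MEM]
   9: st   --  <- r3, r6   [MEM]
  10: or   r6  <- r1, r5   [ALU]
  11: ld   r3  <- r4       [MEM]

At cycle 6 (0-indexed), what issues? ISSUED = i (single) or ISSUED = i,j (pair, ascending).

#0 head=0: and.ALU ld.MEM i0/i1 2-wide
#1 head=2: ld.MEM i2 no-port MEM/MEM
#2 head=3: ld.MEM xor.ALU i3/i4 2-wide
#3 head=5: blt.BR ld.MEM i5/i6 2-wide
#4 head=7: mul.MUL i7 RAW r0
#5 head=8: st.MEM i8 no-port MEM/MEM
#6 head=9: st.MEM or.ALU i9/i10 2-wide
#7 head=11: ld.MEM i11 tail

ISSUED = 9,10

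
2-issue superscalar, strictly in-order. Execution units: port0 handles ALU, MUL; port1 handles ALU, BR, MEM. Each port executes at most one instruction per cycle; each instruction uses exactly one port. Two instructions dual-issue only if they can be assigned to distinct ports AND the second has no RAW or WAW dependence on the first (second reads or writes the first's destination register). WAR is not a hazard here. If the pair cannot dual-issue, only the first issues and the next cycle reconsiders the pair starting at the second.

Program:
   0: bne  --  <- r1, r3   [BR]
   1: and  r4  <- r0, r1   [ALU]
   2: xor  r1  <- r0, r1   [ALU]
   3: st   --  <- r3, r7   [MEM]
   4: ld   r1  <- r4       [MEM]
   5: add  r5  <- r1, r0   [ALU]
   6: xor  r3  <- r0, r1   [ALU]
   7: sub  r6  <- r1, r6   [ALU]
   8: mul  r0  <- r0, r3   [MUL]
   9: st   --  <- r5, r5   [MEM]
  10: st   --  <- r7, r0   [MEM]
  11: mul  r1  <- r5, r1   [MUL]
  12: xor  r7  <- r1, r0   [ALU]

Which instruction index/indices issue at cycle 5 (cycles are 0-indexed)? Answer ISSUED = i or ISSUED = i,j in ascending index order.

t=0 i0,i1:bne and ; pair
t=1 i2,i3:xor st ; pair
t=2 i4:ld ; RAW r1
t=3 i5,i6:add xor ; pair
t=4 i7,i8:sub mul ; pair
t=5 i9:st ; no-port MEM/MEM
t=6 i10,i11:st mul ; pair
t=7 i12:xor ; tail

ISSUED = 9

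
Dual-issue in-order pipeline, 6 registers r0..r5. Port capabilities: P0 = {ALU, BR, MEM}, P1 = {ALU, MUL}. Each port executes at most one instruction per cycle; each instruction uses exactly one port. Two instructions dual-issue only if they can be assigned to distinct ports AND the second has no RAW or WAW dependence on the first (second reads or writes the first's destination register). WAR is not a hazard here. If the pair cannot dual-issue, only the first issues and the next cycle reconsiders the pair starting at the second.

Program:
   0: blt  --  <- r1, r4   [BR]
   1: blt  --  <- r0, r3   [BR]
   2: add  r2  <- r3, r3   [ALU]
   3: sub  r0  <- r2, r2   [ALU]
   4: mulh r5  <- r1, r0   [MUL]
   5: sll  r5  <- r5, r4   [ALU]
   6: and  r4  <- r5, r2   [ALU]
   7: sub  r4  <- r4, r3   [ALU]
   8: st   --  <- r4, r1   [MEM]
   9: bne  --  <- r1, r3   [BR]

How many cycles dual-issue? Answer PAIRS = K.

#0 head=0: blt i0 no-port BR/BR
#1 head=1: blt/add i1+i2 dual
#2 head=3: sub i3 RAW r0
#3 head=4: mulh i4 RAW+WAW r5
#4 head=5: sll i5 RAW r5
#5 head=6: and i6 RAW+WAW r4
#6 head=7: sub i7 RAW r4
#7 head=8: st i8 no-port MEM/BR
#8 head=9: bne i9 tail

PAIRS = 1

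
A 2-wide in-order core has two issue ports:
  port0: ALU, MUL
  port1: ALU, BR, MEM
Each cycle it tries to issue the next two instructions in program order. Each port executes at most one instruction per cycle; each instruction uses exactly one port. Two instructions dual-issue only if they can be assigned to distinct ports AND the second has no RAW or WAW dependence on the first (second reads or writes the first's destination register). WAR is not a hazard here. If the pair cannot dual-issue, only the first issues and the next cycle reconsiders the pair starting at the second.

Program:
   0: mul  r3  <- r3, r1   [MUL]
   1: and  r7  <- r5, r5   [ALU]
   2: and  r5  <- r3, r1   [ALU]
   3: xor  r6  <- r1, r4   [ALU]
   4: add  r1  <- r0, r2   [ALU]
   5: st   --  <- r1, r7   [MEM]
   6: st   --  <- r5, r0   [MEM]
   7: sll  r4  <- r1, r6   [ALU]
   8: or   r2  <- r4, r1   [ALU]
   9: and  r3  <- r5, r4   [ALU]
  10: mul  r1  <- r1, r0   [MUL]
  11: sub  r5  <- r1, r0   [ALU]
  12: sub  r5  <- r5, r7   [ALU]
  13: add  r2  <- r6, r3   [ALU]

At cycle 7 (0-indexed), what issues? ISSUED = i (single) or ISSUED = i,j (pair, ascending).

ISSUED = 11

0. mul.MUL and.ALU @i0+i1  | dual
1. and.ALU xor.ALU @i2+i3  | dual
2. add.ALU @i4  | RAW r1
3. st.MEM @i5  | no-port MEM/MEM
4. st.MEM sll.ALU @i6+i7  | dual
5. or.ALU and.ALU @i8+i9  | dual
6. mul.MUL @i10  | RAW r1
7. sub.ALU @i11  | RAW+WAW r5
8. sub.ALU add.ALU @i12+i13  | dual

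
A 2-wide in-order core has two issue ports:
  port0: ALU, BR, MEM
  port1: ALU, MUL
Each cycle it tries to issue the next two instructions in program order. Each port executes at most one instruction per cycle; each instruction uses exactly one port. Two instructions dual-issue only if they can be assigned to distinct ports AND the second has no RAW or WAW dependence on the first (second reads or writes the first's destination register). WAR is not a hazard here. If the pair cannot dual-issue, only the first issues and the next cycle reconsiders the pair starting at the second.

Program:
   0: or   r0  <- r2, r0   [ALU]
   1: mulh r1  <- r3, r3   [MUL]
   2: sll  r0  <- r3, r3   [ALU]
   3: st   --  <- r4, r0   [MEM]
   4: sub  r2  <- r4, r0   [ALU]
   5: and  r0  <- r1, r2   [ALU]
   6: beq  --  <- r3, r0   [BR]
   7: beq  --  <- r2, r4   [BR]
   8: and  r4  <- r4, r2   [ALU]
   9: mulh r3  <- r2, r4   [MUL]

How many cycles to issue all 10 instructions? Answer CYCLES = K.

CYCLES = 7

#0 head=0: or.ALU+mulh.MUL i0,i1 pair
#1 head=2: sll.ALU i2 RAW r0
#2 head=3: st.MEM+sub.ALU i3,i4 pair
#3 head=5: and.ALU i5 RAW r0
#4 head=6: beq.BR i6 no-port BR/BR
#5 head=7: beq.BR+and.ALU i7,i8 pair
#6 head=9: mulh.MUL i9 tail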